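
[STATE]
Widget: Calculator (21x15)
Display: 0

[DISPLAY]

                    0
┌───┬───┬───┬───┐    
│ 7 │ 8 │ 9 │ ÷ │    
├───┼───┼───┼───┤    
│ 4 │ 5 │ 6 │ × │    
├───┼───┼───┼───┤    
│ 1 │ 2 │ 3 │ - │    
├───┼───┼───┼───┤    
│ 0 │ . │ = │ + │    
├───┼───┼───┼───┤    
│ C │ MC│ MR│ M+│    
└───┴───┴───┴───┘    
                     
                     
                     


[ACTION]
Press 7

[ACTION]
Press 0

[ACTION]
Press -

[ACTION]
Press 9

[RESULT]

                    9
┌───┬───┬───┬───┐    
│ 7 │ 8 │ 9 │ ÷ │    
├───┼───┼───┼───┤    
│ 4 │ 5 │ 6 │ × │    
├───┼───┼───┼───┤    
│ 1 │ 2 │ 3 │ - │    
├───┼───┼───┼───┤    
│ 0 │ . │ = │ + │    
├───┼───┼───┼───┤    
│ C │ MC│ MR│ M+│    
└───┴───┴───┴───┘    
                     
                     
                     


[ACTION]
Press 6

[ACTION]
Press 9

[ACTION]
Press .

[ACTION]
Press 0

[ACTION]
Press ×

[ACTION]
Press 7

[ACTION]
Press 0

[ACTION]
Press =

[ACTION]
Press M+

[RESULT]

               -62930
┌───┬───┬───┬───┐    
│ 7 │ 8 │ 9 │ ÷ │    
├───┼───┼───┼───┤    
│ 4 │ 5 │ 6 │ × │    
├───┼───┼───┼───┤    
│ 1 │ 2 │ 3 │ - │    
├───┼───┼───┼───┤    
│ 0 │ . │ = │ + │    
├───┼───┼───┼───┤    
│ C │ MC│ MR│ M+│    
└───┴───┴───┴───┘    
                     
                     
                     


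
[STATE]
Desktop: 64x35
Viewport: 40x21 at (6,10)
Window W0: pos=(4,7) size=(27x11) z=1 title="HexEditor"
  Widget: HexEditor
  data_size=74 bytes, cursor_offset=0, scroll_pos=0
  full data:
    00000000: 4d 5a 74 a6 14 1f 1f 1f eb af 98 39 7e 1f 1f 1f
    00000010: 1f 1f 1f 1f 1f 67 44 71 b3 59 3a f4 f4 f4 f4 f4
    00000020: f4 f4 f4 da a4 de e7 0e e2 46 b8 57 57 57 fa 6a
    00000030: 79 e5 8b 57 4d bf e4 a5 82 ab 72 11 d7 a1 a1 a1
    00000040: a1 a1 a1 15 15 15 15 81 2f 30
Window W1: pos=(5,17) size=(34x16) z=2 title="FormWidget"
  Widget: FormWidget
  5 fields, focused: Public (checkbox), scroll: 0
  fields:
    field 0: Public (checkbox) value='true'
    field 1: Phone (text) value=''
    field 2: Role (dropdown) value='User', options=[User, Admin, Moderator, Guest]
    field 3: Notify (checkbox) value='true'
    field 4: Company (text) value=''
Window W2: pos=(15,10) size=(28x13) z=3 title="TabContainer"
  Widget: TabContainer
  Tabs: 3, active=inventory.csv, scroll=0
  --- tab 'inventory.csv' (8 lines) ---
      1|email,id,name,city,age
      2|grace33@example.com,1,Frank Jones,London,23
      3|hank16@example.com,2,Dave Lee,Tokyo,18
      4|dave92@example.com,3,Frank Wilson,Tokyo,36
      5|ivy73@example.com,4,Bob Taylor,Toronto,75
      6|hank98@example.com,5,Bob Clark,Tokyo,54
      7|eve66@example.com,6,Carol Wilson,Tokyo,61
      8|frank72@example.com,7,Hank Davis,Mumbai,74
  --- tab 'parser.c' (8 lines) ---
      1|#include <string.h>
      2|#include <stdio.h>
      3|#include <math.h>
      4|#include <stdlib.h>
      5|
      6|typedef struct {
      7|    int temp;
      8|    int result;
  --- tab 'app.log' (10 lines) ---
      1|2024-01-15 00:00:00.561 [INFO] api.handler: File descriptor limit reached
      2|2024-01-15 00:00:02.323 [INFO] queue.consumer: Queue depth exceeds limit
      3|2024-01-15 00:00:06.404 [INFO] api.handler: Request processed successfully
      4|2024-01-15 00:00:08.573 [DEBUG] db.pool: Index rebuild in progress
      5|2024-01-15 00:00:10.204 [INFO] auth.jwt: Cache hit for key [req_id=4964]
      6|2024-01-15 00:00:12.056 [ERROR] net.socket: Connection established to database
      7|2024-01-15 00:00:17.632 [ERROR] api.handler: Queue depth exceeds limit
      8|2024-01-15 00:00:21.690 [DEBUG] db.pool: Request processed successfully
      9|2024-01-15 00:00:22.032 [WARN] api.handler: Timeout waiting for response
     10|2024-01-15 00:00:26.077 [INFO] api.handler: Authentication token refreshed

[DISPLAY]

0000000  ┏━━━━━━━━━━━━━━━━━━━━━━━━━━┓   
0000010  ┃ TabContainer             ┃   
0000020  ┠──────────────────────────┨   
0000030  ┃[inventory.csv]│ parser.c ┃   
0000040  ┃──────────────────────────┃   
         ┃email,id,name,city,age    ┃   
         ┃grace33@example.com,1,Fran┃   
━━━━━━━━━┃hank16@example.com,2,Dave ┃   
 FormWidg┃dave92@example.com,3,Frank┃   
─────────┃ivy73@example.com,4,Bob Ta┃   
> Public:┃hank98@example.com,5,Bob C┃   
  Phone: ┃eve66@example.com,6,Carol ┃   
  Role:  ┗━━━━━━━━━━━━━━━━━━━━━━━━━━┛   
  Notify:     [x]               ┃       
  Company:    [                ]┃       
                                ┃       
                                ┃       
                                ┃       
                                ┃       
                                ┃       
                                ┃       


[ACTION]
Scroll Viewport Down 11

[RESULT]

0000040  ┃──────────────────────────┃   
         ┃email,id,name,city,age    ┃   
         ┃grace33@example.com,1,Fran┃   
━━━━━━━━━┃hank16@example.com,2,Dave ┃   
 FormWidg┃dave92@example.com,3,Frank┃   
─────────┃ivy73@example.com,4,Bob Ta┃   
> Public:┃hank98@example.com,5,Bob C┃   
  Phone: ┃eve66@example.com,6,Carol ┃   
  Role:  ┗━━━━━━━━━━━━━━━━━━━━━━━━━━┛   
  Notify:     [x]               ┃       
  Company:    [                ]┃       
                                ┃       
                                ┃       
                                ┃       
                                ┃       
                                ┃       
                                ┃       
                                ┃       
━━━━━━━━━━━━━━━━━━━━━━━━━━━━━━━━┛       
                                        
                                        


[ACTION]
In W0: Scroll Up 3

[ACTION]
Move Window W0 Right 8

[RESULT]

      ┃00┃──────────────────────────┃   
      ┃  ┃email,id,name,city,age    ┃   
      ┃  ┃grace33@example.com,1,Fran┃   
━━━━━━━━━┃hank16@example.com,2,Dave ┃   
 FormWidg┃dave92@example.com,3,Frank┃   
─────────┃ivy73@example.com,4,Bob Ta┃   
> Public:┃hank98@example.com,5,Bob C┃   
  Phone: ┃eve66@example.com,6,Carol ┃   
  Role:  ┗━━━━━━━━━━━━━━━━━━━━━━━━━━┛   
  Notify:     [x]               ┃       
  Company:    [                ]┃       
                                ┃       
                                ┃       
                                ┃       
                                ┃       
                                ┃       
                                ┃       
                                ┃       
━━━━━━━━━━━━━━━━━━━━━━━━━━━━━━━━┛       
                                        
                                        


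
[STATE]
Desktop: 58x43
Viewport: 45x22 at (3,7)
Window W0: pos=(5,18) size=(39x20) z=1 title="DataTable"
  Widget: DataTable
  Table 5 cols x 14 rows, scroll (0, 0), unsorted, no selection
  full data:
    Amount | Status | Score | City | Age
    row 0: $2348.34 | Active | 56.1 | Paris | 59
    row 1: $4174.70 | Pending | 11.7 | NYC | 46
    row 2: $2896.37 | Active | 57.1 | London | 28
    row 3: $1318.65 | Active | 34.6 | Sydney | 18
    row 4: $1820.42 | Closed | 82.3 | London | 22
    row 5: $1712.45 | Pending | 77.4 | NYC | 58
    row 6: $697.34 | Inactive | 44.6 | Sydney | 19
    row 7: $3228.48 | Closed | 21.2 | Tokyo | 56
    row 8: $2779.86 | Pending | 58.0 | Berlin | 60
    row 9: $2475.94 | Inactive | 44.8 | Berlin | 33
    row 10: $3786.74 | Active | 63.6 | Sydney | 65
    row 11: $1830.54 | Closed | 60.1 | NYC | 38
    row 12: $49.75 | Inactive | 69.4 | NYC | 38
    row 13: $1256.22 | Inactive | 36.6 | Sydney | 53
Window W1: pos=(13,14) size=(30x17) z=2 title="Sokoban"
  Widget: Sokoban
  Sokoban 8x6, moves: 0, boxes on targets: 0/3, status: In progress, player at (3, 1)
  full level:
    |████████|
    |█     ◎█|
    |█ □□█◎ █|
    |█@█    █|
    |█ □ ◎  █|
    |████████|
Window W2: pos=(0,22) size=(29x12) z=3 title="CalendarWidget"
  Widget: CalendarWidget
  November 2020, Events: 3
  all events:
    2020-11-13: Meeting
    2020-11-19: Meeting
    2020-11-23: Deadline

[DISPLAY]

                                             
                                             
                                             
                                             
                                             
                                             
                                             
          ┏━━━━━━━━━━━━━━━━━━━━━━━━━━━━┓     
          ┃ Sokoban                    ┃     
          ┠────────────────────────────┨     
          ┃████████                    ┃     
  ┏━━━━━━━┃█     ◎█                    ┃┓    
  ┃ DataTa┃█ □□█◎ █                    ┃┃    
  ┠───────┃█@█    █                    ┃┨    
  ┃Amount ┃█ □ ◎  █                    ┃┃    
━━━━━━━━━━━━━━━━━━━━━━━━━┓             ┃┃    
alendarWidget            ┃             ┃┃    
─────────────────────────┨             ┃┃    
     November 2020       ┃             ┃┃    
 Tu We Th Fr Sa Su       ┃             ┃┃    
                 1       ┃             ┃┃    
  3  4  5  6  7  8       ┃             ┃┃    


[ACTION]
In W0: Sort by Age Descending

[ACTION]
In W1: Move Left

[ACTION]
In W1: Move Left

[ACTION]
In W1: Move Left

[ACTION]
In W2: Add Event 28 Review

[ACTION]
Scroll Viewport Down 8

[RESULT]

          ┃ Sokoban                    ┃     
          ┠────────────────────────────┨     
          ┃████████                    ┃     
  ┏━━━━━━━┃█     ◎█                    ┃┓    
  ┃ DataTa┃█ □□█◎ █                    ┃┃    
  ┠───────┃█@█    █                    ┃┨    
  ┃Amount ┃█ □ ◎  █                    ┃┃    
━━━━━━━━━━━━━━━━━━━━━━━━━┓             ┃┃    
alendarWidget            ┃             ┃┃    
─────────────────────────┨             ┃┃    
     November 2020       ┃             ┃┃    
 Tu We Th Fr Sa Su       ┃             ┃┃    
                 1       ┃             ┃┃    
  3  4  5  6  7  8       ┃             ┃┃    
 10 11 12 13* 14 15      ┃             ┃┃    
 17 18 19* 20 21 22      ┃━━━━━━━━━━━━━┛┃    
* 24 25 26 27 28* 29     ┃│NYC   │38    ┃    
                         ┃│Berlin│33    ┃    
━━━━━━━━━━━━━━━━━━━━━━━━━┛│London│28    ┃    
  ┃$1820.42│Closed  │82.3 │London│22    ┃    
  ┃$697.34 │Inactive│44.6 │Sydney│19    ┃    
  ┃$1318.65│Active  │34.6 │Sydney│18    ┃    


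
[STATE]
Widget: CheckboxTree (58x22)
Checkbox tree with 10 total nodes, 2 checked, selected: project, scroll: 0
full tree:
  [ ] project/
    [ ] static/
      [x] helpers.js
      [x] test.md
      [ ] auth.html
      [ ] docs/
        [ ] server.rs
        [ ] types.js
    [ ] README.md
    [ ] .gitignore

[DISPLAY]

>[-] project/                                             
   [-] static/                                            
     [x] helpers.js                                       
     [x] test.md                                          
     [ ] auth.html                                        
     [ ] docs/                                            
       [ ] server.rs                                      
       [ ] types.js                                       
   [ ] README.md                                          
   [ ] .gitignore                                         
                                                          
                                                          
                                                          
                                                          
                                                          
                                                          
                                                          
                                                          
                                                          
                                                          
                                                          
                                                          


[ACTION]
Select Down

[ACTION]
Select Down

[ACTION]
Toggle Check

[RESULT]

 [-] project/                                             
   [-] static/                                            
>    [ ] helpers.js                                       
     [x] test.md                                          
     [ ] auth.html                                        
     [ ] docs/                                            
       [ ] server.rs                                      
       [ ] types.js                                       
   [ ] README.md                                          
   [ ] .gitignore                                         
                                                          
                                                          
                                                          
                                                          
                                                          
                                                          
                                                          
                                                          
                                                          
                                                          
                                                          
                                                          


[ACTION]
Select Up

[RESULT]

 [-] project/                                             
>  [-] static/                                            
     [ ] helpers.js                                       
     [x] test.md                                          
     [ ] auth.html                                        
     [ ] docs/                                            
       [ ] server.rs                                      
       [ ] types.js                                       
   [ ] README.md                                          
   [ ] .gitignore                                         
                                                          
                                                          
                                                          
                                                          
                                                          
                                                          
                                                          
                                                          
                                                          
                                                          
                                                          
                                                          


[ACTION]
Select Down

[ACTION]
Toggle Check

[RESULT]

 [-] project/                                             
   [-] static/                                            
>    [x] helpers.js                                       
     [x] test.md                                          
     [ ] auth.html                                        
     [ ] docs/                                            
       [ ] server.rs                                      
       [ ] types.js                                       
   [ ] README.md                                          
   [ ] .gitignore                                         
                                                          
                                                          
                                                          
                                                          
                                                          
                                                          
                                                          
                                                          
                                                          
                                                          
                                                          
                                                          


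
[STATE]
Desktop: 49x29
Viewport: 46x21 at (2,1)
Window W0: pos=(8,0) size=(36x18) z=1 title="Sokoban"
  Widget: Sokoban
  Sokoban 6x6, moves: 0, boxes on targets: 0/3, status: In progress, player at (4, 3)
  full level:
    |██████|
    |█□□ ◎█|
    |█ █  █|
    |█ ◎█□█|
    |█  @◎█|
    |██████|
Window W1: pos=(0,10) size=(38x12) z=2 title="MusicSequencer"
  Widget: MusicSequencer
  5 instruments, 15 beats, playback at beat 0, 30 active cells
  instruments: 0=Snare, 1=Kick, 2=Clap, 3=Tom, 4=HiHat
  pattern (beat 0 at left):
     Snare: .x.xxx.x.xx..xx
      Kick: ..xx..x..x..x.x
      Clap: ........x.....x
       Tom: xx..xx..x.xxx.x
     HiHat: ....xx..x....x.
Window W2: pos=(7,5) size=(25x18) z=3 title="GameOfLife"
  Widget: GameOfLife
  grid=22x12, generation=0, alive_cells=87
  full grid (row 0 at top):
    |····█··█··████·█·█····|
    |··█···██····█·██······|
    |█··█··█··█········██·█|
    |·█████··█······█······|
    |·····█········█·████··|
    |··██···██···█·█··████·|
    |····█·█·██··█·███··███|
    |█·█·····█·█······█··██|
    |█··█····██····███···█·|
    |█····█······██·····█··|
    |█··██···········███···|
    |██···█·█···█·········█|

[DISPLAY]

      ┃ Sokoban                          ┃    
      ┠──────────────────────────────────┨    
      ┃██████                            ┃    
      ┃█□□ ◎█                            ┃    
     ┏━━━━━━━━━━━━━━━━━━━━━━━┓           ┃    
     ┃ GameOfLife            ┃           ┃    
     ┠───────────────────────┨           ┃    
     ┃Gen: 0                 ┃           ┃    
     ┃····█··█··████·█·█···· ┃           ┃    
━━━━━┃··█···██····█·██······ ┃━━━━━┓     ┃    
Music┃█··█··█··█········██·█ ┃     ┃     ┃    
─────┃·█████··█······█······ ┃─────┨     ┃    
     ┃·····█········█·████·· ┃     ┃     ┃    
Snare┃··██···██···█·█··████· ┃     ┃     ┃    
 Kick┃····█·█·██··█·███··███ ┃     ┃     ┃    
 Clap┃█·█·····█·█······█··██ ┃     ┃     ┃    
  Tom┃█··█····██····███···█· ┃     ┃━━━━━┛    
HiHat┃█····█······██·····█·· ┃     ┃          
     ┃█··██···········███··· ┃     ┃          
     ┃██···█·█···█·········█ ┃     ┃          
━━━━━┃                       ┃━━━━━┛          


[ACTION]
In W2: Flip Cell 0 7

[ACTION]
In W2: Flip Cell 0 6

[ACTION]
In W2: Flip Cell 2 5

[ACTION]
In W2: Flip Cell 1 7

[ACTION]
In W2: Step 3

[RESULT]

      ┃ Sokoban                          ┃    
      ┠──────────────────────────────────┨    
      ┃██████                            ┃    
      ┃█□□ ◎█                            ┃    
     ┏━━━━━━━━━━━━━━━━━━━━━━━┓           ┃    
     ┃ GameOfLife            ┃           ┃    
     ┠───────────────────────┨           ┃    
     ┃Gen: 3                 ┃           ┃    
     ┃····███····███··██···· ┃           ┃    
━━━━━┃···█···█···█·····██··· ┃━━━━━┓     ┃    
Music┃···██··██···██··██···· ┃     ┃     ┃    
─────┃·██·██·██···██·███···· ┃─────┨     ┃    
     ┃██·██···██···██·██···· ┃     ┃     ┃    
Snare┃██··████········██···· ┃     ┃     ┃    
 Kick┃·█··████···███████···· ┃     ┃     ┃    
 Clap┃██····██····█····████· ┃     ┃     ┃    
  Tom┃·········██·█··█·████· ┃     ┃━━━━━┛    
HiHat┃███··█······██·█···██· ┃     ┃          
     ┃··█·············██···· ┃     ┃          
     ┃·██·██···········██··· ┃     ┃          
━━━━━┃                       ┃━━━━━┛          


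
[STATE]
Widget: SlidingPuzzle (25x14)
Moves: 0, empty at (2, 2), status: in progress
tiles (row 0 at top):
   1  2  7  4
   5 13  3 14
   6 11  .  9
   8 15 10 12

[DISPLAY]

┌────┬────┬────┬────┐    
│  1 │  2 │  7 │  4 │    
├────┼────┼────┼────┤    
│  5 │ 13 │  3 │ 14 │    
├────┼────┼────┼────┤    
│  6 │ 11 │    │  9 │    
├────┼────┼────┼────┤    
│  8 │ 15 │ 10 │ 12 │    
└────┴────┴────┴────┘    
Moves: 0                 
                         
                         
                         
                         


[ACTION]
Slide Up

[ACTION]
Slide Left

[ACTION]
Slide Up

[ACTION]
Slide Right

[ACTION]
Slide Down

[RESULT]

┌────┬────┬────┬────┐    
│  1 │  2 │  7 │  4 │    
├────┼────┼────┼────┤    
│  5 │ 13 │  3 │ 14 │    
├────┼────┼────┼────┤    
│  6 │ 11 │    │  9 │    
├────┼────┼────┼────┤    
│  8 │ 15 │ 10 │ 12 │    
└────┴────┴────┴────┘    
Moves: 4                 
                         
                         
                         
                         


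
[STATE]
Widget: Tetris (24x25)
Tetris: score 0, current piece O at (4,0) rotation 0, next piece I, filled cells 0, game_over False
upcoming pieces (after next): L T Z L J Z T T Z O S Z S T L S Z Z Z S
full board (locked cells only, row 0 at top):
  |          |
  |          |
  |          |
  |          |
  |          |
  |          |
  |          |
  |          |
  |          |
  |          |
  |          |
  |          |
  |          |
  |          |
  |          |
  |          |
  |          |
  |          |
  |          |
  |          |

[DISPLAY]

    ▓▓    │Next:        
    ▓▓    │████         
          │             
          │             
          │             
          │             
          │Score:       
          │0            
          │             
          │             
          │             
          │             
          │             
          │             
          │             
          │             
          │             
          │             
          │             
          │             
          │             
          │             
          │             
          │             
          │             


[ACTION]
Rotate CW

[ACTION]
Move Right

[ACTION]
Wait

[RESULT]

          │Next:        
     ▓▓   │████         
     ▓▓   │             
          │             
          │             
          │             
          │Score:       
          │0            
          │             
          │             
          │             
          │             
          │             
          │             
          │             
          │             
          │             
          │             
          │             
          │             
          │             
          │             
          │             
          │             
          │             


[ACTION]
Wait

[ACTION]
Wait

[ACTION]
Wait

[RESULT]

          │Next:        
          │████         
          │             
          │             
     ▓▓   │             
     ▓▓   │             
          │Score:       
          │0            
          │             
          │             
          │             
          │             
          │             
          │             
          │             
          │             
          │             
          │             
          │             
          │             
          │             
          │             
          │             
          │             
          │             


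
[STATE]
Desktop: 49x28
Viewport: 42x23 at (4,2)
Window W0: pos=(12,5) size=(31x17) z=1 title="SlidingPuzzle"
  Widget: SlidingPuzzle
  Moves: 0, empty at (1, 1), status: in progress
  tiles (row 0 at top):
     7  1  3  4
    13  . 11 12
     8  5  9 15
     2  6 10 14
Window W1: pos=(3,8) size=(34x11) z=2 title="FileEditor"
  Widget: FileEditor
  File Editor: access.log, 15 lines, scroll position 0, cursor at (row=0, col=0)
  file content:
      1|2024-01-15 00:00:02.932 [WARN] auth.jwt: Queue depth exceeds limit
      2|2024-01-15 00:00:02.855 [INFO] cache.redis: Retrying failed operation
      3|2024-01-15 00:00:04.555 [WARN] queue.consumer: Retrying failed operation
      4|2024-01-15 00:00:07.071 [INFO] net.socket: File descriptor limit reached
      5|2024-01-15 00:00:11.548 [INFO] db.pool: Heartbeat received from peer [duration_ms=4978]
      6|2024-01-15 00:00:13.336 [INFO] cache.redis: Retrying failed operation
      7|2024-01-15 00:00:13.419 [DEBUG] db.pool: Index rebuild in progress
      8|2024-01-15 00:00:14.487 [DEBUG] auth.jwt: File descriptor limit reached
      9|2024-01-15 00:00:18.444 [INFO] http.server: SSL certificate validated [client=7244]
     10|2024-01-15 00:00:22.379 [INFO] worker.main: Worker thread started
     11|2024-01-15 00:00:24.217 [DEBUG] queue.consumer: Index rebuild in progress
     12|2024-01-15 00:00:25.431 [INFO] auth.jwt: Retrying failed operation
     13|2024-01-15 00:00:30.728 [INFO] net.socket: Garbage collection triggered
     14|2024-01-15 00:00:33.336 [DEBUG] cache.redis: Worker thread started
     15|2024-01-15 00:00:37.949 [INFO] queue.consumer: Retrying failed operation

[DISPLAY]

                                          
                                          
                                          
        ┏━━━━━━━━━━━━━━━━━━━━━━━━━━━━━┓   
        ┃ SlidingPuzzle               ┃   
        ┠─────────────────────────────┨   
━━━━━━━━━━━━━━━━━━━━━━━━━━━━━━━━┓     ┃   
 FileEditor                     ┃     ┃   
────────────────────────────────┨     ┃   
█024-01-15 00:00:02.932 [WARN] ▲┃     ┃   
2024-01-15 00:00:02.855 [INFO] █┃     ┃   
2024-01-15 00:00:04.555 [WARN] ░┃     ┃   
2024-01-15 00:00:07.071 [INFO] ░┃     ┃   
2024-01-15 00:00:11.548 [INFO] ░┃     ┃   
2024-01-15 00:00:13.336 [INFO] ░┃     ┃   
2024-01-15 00:00:13.419 [DEBUG]▼┃     ┃   
━━━━━━━━━━━━━━━━━━━━━━━━━━━━━━━━┛     ┃   
        ┃                             ┃   
        ┃                             ┃   
        ┗━━━━━━━━━━━━━━━━━━━━━━━━━━━━━┛   
                                          
                                          
                                          


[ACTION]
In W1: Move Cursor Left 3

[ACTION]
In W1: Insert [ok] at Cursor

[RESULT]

                                          
                                          
                                          
        ┏━━━━━━━━━━━━━━━━━━━━━━━━━━━━━┓   
        ┃ SlidingPuzzle               ┃   
        ┠─────────────────────────────┨   
━━━━━━━━━━━━━━━━━━━━━━━━━━━━━━━━┓     ┃   
 FileEditor                     ┃     ┃   
────────────────────────────────┨     ┃   
ok█024-01-15 00:00:02.932 [WARN▲┃     ┃   
2024-01-15 00:00:02.855 [INFO] █┃     ┃   
2024-01-15 00:00:04.555 [WARN] ░┃     ┃   
2024-01-15 00:00:07.071 [INFO] ░┃     ┃   
2024-01-15 00:00:11.548 [INFO] ░┃     ┃   
2024-01-15 00:00:13.336 [INFO] ░┃     ┃   
2024-01-15 00:00:13.419 [DEBUG]▼┃     ┃   
━━━━━━━━━━━━━━━━━━━━━━━━━━━━━━━━┛     ┃   
        ┃                             ┃   
        ┃                             ┃   
        ┗━━━━━━━━━━━━━━━━━━━━━━━━━━━━━┛   
                                          
                                          
                                          


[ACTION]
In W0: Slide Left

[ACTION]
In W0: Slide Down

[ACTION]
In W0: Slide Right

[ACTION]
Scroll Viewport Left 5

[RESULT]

                                          
                                          
                                          
            ┏━━━━━━━━━━━━━━━━━━━━━━━━━━━━━
            ┃ SlidingPuzzle               
            ┠─────────────────────────────
   ┏━━━━━━━━━━━━━━━━━━━━━━━━━━━━━━━━┓     
   ┃ FileEditor                     ┃     
   ┠────────────────────────────────┨     
   ┃ok█024-01-15 00:00:02.932 [WARN▲┃     
   ┃2024-01-15 00:00:02.855 [INFO] █┃     
   ┃2024-01-15 00:00:04.555 [WARN] ░┃     
   ┃2024-01-15 00:00:07.071 [INFO] ░┃     
   ┃2024-01-15 00:00:11.548 [INFO] ░┃     
   ┃2024-01-15 00:00:13.336 [INFO] ░┃     
   ┃2024-01-15 00:00:13.419 [DEBUG]▼┃     
   ┗━━━━━━━━━━━━━━━━━━━━━━━━━━━━━━━━┛     
            ┃                             
            ┃                             
            ┗━━━━━━━━━━━━━━━━━━━━━━━━━━━━━
                                          
                                          
                                          


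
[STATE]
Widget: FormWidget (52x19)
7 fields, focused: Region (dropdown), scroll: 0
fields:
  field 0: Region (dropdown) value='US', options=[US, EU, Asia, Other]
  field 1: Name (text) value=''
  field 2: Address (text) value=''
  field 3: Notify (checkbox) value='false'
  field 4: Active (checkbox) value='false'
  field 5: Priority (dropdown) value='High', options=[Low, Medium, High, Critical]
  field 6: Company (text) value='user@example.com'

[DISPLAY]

> Region:     [US                                 ▼]
  Name:       [                                    ]
  Address:    [                                    ]
  Notify:     [ ]                                   
  Active:     [ ]                                   
  Priority:   [High                               ▼]
  Company:    [user@example.com                    ]
                                                    
                                                    
                                                    
                                                    
                                                    
                                                    
                                                    
                                                    
                                                    
                                                    
                                                    
                                                    


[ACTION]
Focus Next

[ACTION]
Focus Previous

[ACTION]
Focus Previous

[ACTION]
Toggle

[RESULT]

  Region:     [US                                 ▼]
  Name:       [                                    ]
  Address:    [                                    ]
  Notify:     [ ]                                   
  Active:     [ ]                                   
  Priority:   [High                               ▼]
> Company:    [user@example.com                    ]
                                                    
                                                    
                                                    
                                                    
                                                    
                                                    
                                                    
                                                    
                                                    
                                                    
                                                    
                                                    


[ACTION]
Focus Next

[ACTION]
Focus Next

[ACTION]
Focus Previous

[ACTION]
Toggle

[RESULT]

> Region:     [US                                 ▼]
  Name:       [                                    ]
  Address:    [                                    ]
  Notify:     [ ]                                   
  Active:     [ ]                                   
  Priority:   [High                               ▼]
  Company:    [user@example.com                    ]
                                                    
                                                    
                                                    
                                                    
                                                    
                                                    
                                                    
                                                    
                                                    
                                                    
                                                    
                                                    


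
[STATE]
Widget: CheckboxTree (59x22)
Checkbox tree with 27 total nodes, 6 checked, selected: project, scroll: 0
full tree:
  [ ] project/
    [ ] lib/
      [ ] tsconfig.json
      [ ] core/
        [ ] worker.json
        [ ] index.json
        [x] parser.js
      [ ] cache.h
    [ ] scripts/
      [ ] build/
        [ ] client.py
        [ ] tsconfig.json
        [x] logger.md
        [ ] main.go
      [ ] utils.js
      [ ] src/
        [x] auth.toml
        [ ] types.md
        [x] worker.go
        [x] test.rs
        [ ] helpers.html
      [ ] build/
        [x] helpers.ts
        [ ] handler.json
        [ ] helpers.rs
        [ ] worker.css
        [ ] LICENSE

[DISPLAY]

>[-] project/                                              
   [-] lib/                                                
     [ ] tsconfig.json                                     
     [-] core/                                             
       [ ] worker.json                                     
       [ ] index.json                                      
       [x] parser.js                                       
     [ ] cache.h                                           
   [-] scripts/                                            
     [-] build/                                            
       [ ] client.py                                       
       [ ] tsconfig.json                                   
       [x] logger.md                                       
       [ ] main.go                                         
     [ ] utils.js                                          
     [-] src/                                              
       [x] auth.toml                                       
       [ ] types.md                                        
       [x] worker.go                                       
       [x] test.rs                                         
       [ ] helpers.html                                    
     [-] build/                                            


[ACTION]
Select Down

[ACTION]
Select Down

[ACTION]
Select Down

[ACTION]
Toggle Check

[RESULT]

 [-] project/                                              
   [-] lib/                                                
     [ ] tsconfig.json                                     
>    [x] core/                                             
       [x] worker.json                                     
       [x] index.json                                      
       [x] parser.js                                       
     [ ] cache.h                                           
   [-] scripts/                                            
     [-] build/                                            
       [ ] client.py                                       
       [ ] tsconfig.json                                   
       [x] logger.md                                       
       [ ] main.go                                         
     [ ] utils.js                                          
     [-] src/                                              
       [x] auth.toml                                       
       [ ] types.md                                        
       [x] worker.go                                       
       [x] test.rs                                         
       [ ] helpers.html                                    
     [-] build/                                            


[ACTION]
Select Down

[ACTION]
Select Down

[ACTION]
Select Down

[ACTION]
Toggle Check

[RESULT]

 [-] project/                                              
   [-] lib/                                                
     [ ] tsconfig.json                                     
     [-] core/                                             
       [x] worker.json                                     
       [x] index.json                                      
>      [ ] parser.js                                       
     [ ] cache.h                                           
   [-] scripts/                                            
     [-] build/                                            
       [ ] client.py                                       
       [ ] tsconfig.json                                   
       [x] logger.md                                       
       [ ] main.go                                         
     [ ] utils.js                                          
     [-] src/                                              
       [x] auth.toml                                       
       [ ] types.md                                        
       [x] worker.go                                       
       [x] test.rs                                         
       [ ] helpers.html                                    
     [-] build/                                            
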